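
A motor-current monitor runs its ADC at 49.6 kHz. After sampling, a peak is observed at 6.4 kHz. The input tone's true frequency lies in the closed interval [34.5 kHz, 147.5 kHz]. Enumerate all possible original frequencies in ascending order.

Frequencies that alias to 6.4 kHz are k·fs ± 6.4 kHz for integer k ≥ 0.
k=0: 6.4 kHz.
k=1: 43.2 kHz, 56 kHz.
k=2: 92.8 kHz, 105.6 kHz.
k=3: 142.4 kHz, 155.2 kHz.
k=4: 192 kHz, 204.8 kHz.
Within [34.5 kHz, 147.5 kHz]: 43.2 kHz, 56 kHz, 92.8 kHz, 105.6 kHz, 142.4 kHz.

43.2 kHz, 56 kHz, 92.8 kHz, 105.6 kHz, 142.4 kHz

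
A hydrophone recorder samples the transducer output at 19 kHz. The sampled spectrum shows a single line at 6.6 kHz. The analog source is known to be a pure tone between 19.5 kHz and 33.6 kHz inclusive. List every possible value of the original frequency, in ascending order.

25.6 kHz, 31.4 kHz

Frequencies that alias to 6.6 kHz are k·fs ± 6.6 kHz for integer k ≥ 0.
k=0: 6.6 kHz.
k=1: 12.4 kHz, 25.6 kHz.
k=2: 31.4 kHz, 44.6 kHz.
k=3: 50.4 kHz, 63.6 kHz.
Within [19.5 kHz, 33.6 kHz]: 25.6 kHz, 31.4 kHz.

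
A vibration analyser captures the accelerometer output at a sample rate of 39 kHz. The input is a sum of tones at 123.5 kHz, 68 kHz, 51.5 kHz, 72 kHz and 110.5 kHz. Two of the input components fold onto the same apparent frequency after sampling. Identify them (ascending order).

110.5 kHz, 123.5 kHz

fs/2 = 19.5 kHz.
123.5 kHz mod fs = 6.5 kHz.
6.5 kHz ≤ fs/2 = 19.5 kHz, appears at 6.5 kHz.
68 kHz mod fs = 29 kHz.
29 kHz > fs/2 = 19.5 kHz, folds to fs − 29 kHz = 10 kHz.
51.5 kHz mod fs = 12.5 kHz.
12.5 kHz ≤ fs/2 = 19.5 kHz, appears at 12.5 kHz.
72 kHz mod fs = 33 kHz.
33 kHz > fs/2 = 19.5 kHz, folds to fs − 33 kHz = 6 kHz.
110.5 kHz mod fs = 32.5 kHz.
32.5 kHz > fs/2 = 19.5 kHz, folds to fs − 32.5 kHz = 6.5 kHz.
110.5 kHz and 123.5 kHz both map to 6.5 kHz.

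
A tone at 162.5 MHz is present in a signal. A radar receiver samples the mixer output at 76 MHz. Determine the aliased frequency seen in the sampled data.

10.5 MHz

162.5 MHz mod fs = 10.5 MHz.
10.5 MHz ≤ fs/2 = 38 MHz, appears at 10.5 MHz.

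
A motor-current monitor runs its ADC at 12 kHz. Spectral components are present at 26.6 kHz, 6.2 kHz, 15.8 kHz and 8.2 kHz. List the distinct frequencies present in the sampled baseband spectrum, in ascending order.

fs/2 = 6 kHz.
26.6 kHz mod fs = 2.6 kHz.
2.6 kHz ≤ fs/2 = 6 kHz, appears at 2.6 kHz.
6.2 kHz > fs/2 = 6 kHz, folds to fs − 6.2 kHz = 5.8 kHz.
15.8 kHz mod fs = 3.8 kHz.
3.8 kHz ≤ fs/2 = 6 kHz, appears at 3.8 kHz.
8.2 kHz > fs/2 = 6 kHz, folds to fs − 8.2 kHz = 3.8 kHz.
Distinct values: {2.6 kHz, 3.8 kHz, 5.8 kHz}.

2.6 kHz, 3.8 kHz, 5.8 kHz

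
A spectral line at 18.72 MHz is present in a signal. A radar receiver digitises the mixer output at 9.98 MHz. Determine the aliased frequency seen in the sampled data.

18.72 MHz mod fs = 8.74 MHz.
8.74 MHz > fs/2 = 4.99 MHz, folds to fs − 8.74 MHz = 1.24 MHz.

1.24 MHz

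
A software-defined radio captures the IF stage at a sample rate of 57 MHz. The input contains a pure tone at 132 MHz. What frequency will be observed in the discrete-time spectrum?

18 MHz

132 MHz mod fs = 18 MHz.
18 MHz ≤ fs/2 = 28.5 MHz, appears at 18 MHz.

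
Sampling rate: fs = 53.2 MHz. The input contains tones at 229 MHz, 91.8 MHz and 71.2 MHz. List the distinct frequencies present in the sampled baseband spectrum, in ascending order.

fs/2 = 26.6 MHz.
229 MHz mod fs = 16.2 MHz.
16.2 MHz ≤ fs/2 = 26.6 MHz, appears at 16.2 MHz.
91.8 MHz mod fs = 38.6 MHz.
38.6 MHz > fs/2 = 26.6 MHz, folds to fs − 38.6 MHz = 14.6 MHz.
71.2 MHz mod fs = 18 MHz.
18 MHz ≤ fs/2 = 26.6 MHz, appears at 18 MHz.
Distinct values: {14.6 MHz, 16.2 MHz, 18 MHz}.

14.6 MHz, 16.2 MHz, 18 MHz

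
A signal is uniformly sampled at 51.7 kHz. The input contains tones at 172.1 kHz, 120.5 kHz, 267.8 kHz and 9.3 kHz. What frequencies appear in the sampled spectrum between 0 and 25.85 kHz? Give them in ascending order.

fs/2 = 25.85 kHz.
172.1 kHz mod fs = 17 kHz.
17 kHz ≤ fs/2 = 25.85 kHz, appears at 17 kHz.
120.5 kHz mod fs = 17.1 kHz.
17.1 kHz ≤ fs/2 = 25.85 kHz, appears at 17.1 kHz.
267.8 kHz mod fs = 9.3 kHz.
9.3 kHz ≤ fs/2 = 25.85 kHz, appears at 9.3 kHz.
9.3 kHz ≤ fs/2 = 25.85 kHz, passes unchanged.
Distinct values: {9.3 kHz, 17 kHz, 17.1 kHz}.

9.3 kHz, 17 kHz, 17.1 kHz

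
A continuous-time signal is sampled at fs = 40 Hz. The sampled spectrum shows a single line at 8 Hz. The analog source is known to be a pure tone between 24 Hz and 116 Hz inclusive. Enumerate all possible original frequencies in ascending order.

32 Hz, 48 Hz, 72 Hz, 88 Hz, 112 Hz

Frequencies that alias to 8 Hz are k·fs ± 8 Hz for integer k ≥ 0.
k=0: 8 Hz.
k=1: 32 Hz, 48 Hz.
k=2: 72 Hz, 88 Hz.
k=3: 112 Hz, 128 Hz.
k=4: 152 Hz, 168 Hz.
Within [24 Hz, 116 Hz]: 32 Hz, 48 Hz, 72 Hz, 88 Hz, 112 Hz.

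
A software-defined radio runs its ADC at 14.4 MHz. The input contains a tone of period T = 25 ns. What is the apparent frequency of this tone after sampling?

T = 25 ns → f = 1/T = 40 MHz.
40 MHz mod fs = 11.2 MHz.
11.2 MHz > fs/2 = 7.2 MHz, folds to fs − 11.2 MHz = 3.2 MHz.

3.2 MHz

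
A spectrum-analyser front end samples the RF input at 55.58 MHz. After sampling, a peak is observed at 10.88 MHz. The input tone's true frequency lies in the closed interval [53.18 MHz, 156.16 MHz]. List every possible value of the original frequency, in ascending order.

Frequencies that alias to 10.88 MHz are k·fs ± 10.88 MHz for integer k ≥ 0.
k=0: 10.88 MHz.
k=1: 44.7 MHz, 66.46 MHz.
k=2: 100.28 MHz, 122.04 MHz.
k=3: 155.86 MHz, 177.62 MHz.
k=4: 211.44 MHz, 233.2 MHz.
Within [53.18 MHz, 156.16 MHz]: 66.46 MHz, 100.28 MHz, 122.04 MHz, 155.86 MHz.

66.46 MHz, 100.28 MHz, 122.04 MHz, 155.86 MHz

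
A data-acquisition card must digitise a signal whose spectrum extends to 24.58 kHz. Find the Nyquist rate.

Nyquist rate = 2 × 24.58 kHz = 49.16 kHz.

49.16 kHz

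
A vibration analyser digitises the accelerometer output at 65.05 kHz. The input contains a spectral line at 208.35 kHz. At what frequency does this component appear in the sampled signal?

208.35 kHz mod fs = 13.2 kHz.
13.2 kHz ≤ fs/2 = 32.525 kHz, appears at 13.2 kHz.

13.2 kHz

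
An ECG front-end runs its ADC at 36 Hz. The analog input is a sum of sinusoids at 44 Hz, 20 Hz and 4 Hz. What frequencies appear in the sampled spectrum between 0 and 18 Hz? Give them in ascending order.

fs/2 = 18 Hz.
44 Hz mod fs = 8 Hz.
8 Hz ≤ fs/2 = 18 Hz, appears at 8 Hz.
20 Hz > fs/2 = 18 Hz, folds to fs − 20 Hz = 16 Hz.
4 Hz ≤ fs/2 = 18 Hz, passes unchanged.
Distinct values: {4 Hz, 8 Hz, 16 Hz}.

4 Hz, 8 Hz, 16 Hz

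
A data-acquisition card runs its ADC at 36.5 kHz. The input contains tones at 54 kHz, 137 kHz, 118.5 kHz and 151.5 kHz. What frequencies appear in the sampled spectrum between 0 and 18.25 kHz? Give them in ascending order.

fs/2 = 18.25 kHz.
54 kHz mod fs = 17.5 kHz.
17.5 kHz ≤ fs/2 = 18.25 kHz, appears at 17.5 kHz.
137 kHz mod fs = 27.5 kHz.
27.5 kHz > fs/2 = 18.25 kHz, folds to fs − 27.5 kHz = 9 kHz.
118.5 kHz mod fs = 9 kHz.
9 kHz ≤ fs/2 = 18.25 kHz, appears at 9 kHz.
151.5 kHz mod fs = 5.5 kHz.
5.5 kHz ≤ fs/2 = 18.25 kHz, appears at 5.5 kHz.
Distinct values: {5.5 kHz, 9 kHz, 17.5 kHz}.

5.5 kHz, 9 kHz, 17.5 kHz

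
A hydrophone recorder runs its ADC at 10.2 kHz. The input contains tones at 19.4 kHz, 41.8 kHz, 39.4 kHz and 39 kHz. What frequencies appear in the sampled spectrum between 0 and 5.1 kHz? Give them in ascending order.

1 kHz, 1.4 kHz, 1.8 kHz

fs/2 = 5.1 kHz.
19.4 kHz mod fs = 9.2 kHz.
9.2 kHz > fs/2 = 5.1 kHz, folds to fs − 9.2 kHz = 1 kHz.
41.8 kHz mod fs = 1 kHz.
1 kHz ≤ fs/2 = 5.1 kHz, appears at 1 kHz.
39.4 kHz mod fs = 8.8 kHz.
8.8 kHz > fs/2 = 5.1 kHz, folds to fs − 8.8 kHz = 1.4 kHz.
39 kHz mod fs = 8.4 kHz.
8.4 kHz > fs/2 = 5.1 kHz, folds to fs − 8.4 kHz = 1.8 kHz.
Distinct values: {1 kHz, 1.4 kHz, 1.8 kHz}.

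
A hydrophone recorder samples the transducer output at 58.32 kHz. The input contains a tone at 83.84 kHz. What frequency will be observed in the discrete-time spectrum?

83.84 kHz mod fs = 25.52 kHz.
25.52 kHz ≤ fs/2 = 29.16 kHz, appears at 25.52 kHz.

25.52 kHz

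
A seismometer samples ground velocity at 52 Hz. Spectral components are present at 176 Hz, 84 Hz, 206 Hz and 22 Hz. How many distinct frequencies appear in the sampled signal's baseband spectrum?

3

fs/2 = 26 Hz.
176 Hz mod fs = 20 Hz.
20 Hz ≤ fs/2 = 26 Hz, appears at 20 Hz.
84 Hz mod fs = 32 Hz.
32 Hz > fs/2 = 26 Hz, folds to fs − 32 Hz = 20 Hz.
206 Hz mod fs = 50 Hz.
50 Hz > fs/2 = 26 Hz, folds to fs − 50 Hz = 2 Hz.
22 Hz ≤ fs/2 = 26 Hz, passes unchanged.
Distinct values: {2 Hz, 20 Hz, 22 Hz} → 3.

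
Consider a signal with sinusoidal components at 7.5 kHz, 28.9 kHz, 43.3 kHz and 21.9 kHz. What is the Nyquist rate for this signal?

Highest-frequency component: 43.3 kHz.
Nyquist rate = 2 × 43.3 kHz = 86.6 kHz.

86.6 kHz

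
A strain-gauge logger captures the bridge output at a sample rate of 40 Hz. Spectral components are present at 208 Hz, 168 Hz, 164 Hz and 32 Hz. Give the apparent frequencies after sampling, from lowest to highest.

fs/2 = 20 Hz.
208 Hz mod fs = 8 Hz.
8 Hz ≤ fs/2 = 20 Hz, appears at 8 Hz.
168 Hz mod fs = 8 Hz.
8 Hz ≤ fs/2 = 20 Hz, appears at 8 Hz.
164 Hz mod fs = 4 Hz.
4 Hz ≤ fs/2 = 20 Hz, appears at 4 Hz.
32 Hz > fs/2 = 20 Hz, folds to fs − 32 Hz = 8 Hz.
Distinct values: {4 Hz, 8 Hz}.

4 Hz, 8 Hz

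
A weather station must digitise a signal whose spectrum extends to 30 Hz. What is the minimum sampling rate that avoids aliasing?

Nyquist rate = 2 × 30 Hz = 60 Hz.

60 Hz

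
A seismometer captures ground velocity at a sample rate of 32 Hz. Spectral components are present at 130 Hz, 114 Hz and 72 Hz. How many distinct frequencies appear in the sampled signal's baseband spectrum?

3

fs/2 = 16 Hz.
130 Hz mod fs = 2 Hz.
2 Hz ≤ fs/2 = 16 Hz, appears at 2 Hz.
114 Hz mod fs = 18 Hz.
18 Hz > fs/2 = 16 Hz, folds to fs − 18 Hz = 14 Hz.
72 Hz mod fs = 8 Hz.
8 Hz ≤ fs/2 = 16 Hz, appears at 8 Hz.
Distinct values: {2 Hz, 8 Hz, 14 Hz} → 3.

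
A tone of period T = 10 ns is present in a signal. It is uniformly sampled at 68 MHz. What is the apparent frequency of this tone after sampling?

32 MHz

T = 10 ns → f = 1/T = 100 MHz.
100 MHz mod fs = 32 MHz.
32 MHz ≤ fs/2 = 34 MHz, appears at 32 MHz.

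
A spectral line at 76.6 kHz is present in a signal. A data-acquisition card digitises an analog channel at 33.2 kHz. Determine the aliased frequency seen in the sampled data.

10.2 kHz

76.6 kHz mod fs = 10.2 kHz.
10.2 kHz ≤ fs/2 = 16.6 kHz, appears at 10.2 kHz.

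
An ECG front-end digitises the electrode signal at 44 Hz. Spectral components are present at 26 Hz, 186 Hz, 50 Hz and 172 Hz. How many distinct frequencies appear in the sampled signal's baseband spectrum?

4

fs/2 = 22 Hz.
26 Hz > fs/2 = 22 Hz, folds to fs − 26 Hz = 18 Hz.
186 Hz mod fs = 10 Hz.
10 Hz ≤ fs/2 = 22 Hz, appears at 10 Hz.
50 Hz mod fs = 6 Hz.
6 Hz ≤ fs/2 = 22 Hz, appears at 6 Hz.
172 Hz mod fs = 40 Hz.
40 Hz > fs/2 = 22 Hz, folds to fs − 40 Hz = 4 Hz.
Distinct values: {4 Hz, 6 Hz, 10 Hz, 18 Hz} → 4.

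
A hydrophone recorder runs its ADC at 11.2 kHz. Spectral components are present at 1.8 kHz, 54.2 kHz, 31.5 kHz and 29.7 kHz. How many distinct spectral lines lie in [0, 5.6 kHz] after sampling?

3

fs/2 = 5.6 kHz.
1.8 kHz ≤ fs/2 = 5.6 kHz, passes unchanged.
54.2 kHz mod fs = 9.4 kHz.
9.4 kHz > fs/2 = 5.6 kHz, folds to fs − 9.4 kHz = 1.8 kHz.
31.5 kHz mod fs = 9.1 kHz.
9.1 kHz > fs/2 = 5.6 kHz, folds to fs − 9.1 kHz = 2.1 kHz.
29.7 kHz mod fs = 7.3 kHz.
7.3 kHz > fs/2 = 5.6 kHz, folds to fs − 7.3 kHz = 3.9 kHz.
Distinct values: {1.8 kHz, 2.1 kHz, 3.9 kHz} → 3.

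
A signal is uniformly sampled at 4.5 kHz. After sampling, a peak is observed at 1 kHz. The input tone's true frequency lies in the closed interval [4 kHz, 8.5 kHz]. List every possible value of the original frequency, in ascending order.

5.5 kHz, 8 kHz

Frequencies that alias to 1 kHz are k·fs ± 1 kHz for integer k ≥ 0.
k=0: 1 kHz.
k=1: 3.5 kHz, 5.5 kHz.
k=2: 8 kHz, 10 kHz.
k=3: 12.5 kHz, 14.5 kHz.
Within [4 kHz, 8.5 kHz]: 5.5 kHz, 8 kHz.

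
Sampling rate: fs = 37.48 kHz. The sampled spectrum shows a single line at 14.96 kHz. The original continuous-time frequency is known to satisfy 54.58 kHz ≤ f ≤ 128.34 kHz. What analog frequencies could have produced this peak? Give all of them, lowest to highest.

60 kHz, 89.92 kHz, 97.48 kHz, 127.4 kHz

Frequencies that alias to 14.96 kHz are k·fs ± 14.96 kHz for integer k ≥ 0.
k=0: 14.96 kHz.
k=1: 22.52 kHz, 52.44 kHz.
k=2: 60 kHz, 89.92 kHz.
k=3: 97.48 kHz, 127.4 kHz.
k=4: 134.96 kHz, 164.88 kHz.
Within [54.58 kHz, 128.34 kHz]: 60 kHz, 89.92 kHz, 97.48 kHz, 127.4 kHz.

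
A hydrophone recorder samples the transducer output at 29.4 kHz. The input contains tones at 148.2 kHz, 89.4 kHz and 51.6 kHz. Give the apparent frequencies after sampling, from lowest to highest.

fs/2 = 14.7 kHz.
148.2 kHz mod fs = 1.2 kHz.
1.2 kHz ≤ fs/2 = 14.7 kHz, appears at 1.2 kHz.
89.4 kHz mod fs = 1.2 kHz.
1.2 kHz ≤ fs/2 = 14.7 kHz, appears at 1.2 kHz.
51.6 kHz mod fs = 22.2 kHz.
22.2 kHz > fs/2 = 14.7 kHz, folds to fs − 22.2 kHz = 7.2 kHz.
Distinct values: {1.2 kHz, 7.2 kHz}.

1.2 kHz, 7.2 kHz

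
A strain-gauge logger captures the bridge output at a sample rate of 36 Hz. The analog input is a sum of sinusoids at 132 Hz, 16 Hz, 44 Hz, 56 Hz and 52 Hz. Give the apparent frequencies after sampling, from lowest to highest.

fs/2 = 18 Hz.
132 Hz mod fs = 24 Hz.
24 Hz > fs/2 = 18 Hz, folds to fs − 24 Hz = 12 Hz.
16 Hz ≤ fs/2 = 18 Hz, passes unchanged.
44 Hz mod fs = 8 Hz.
8 Hz ≤ fs/2 = 18 Hz, appears at 8 Hz.
56 Hz mod fs = 20 Hz.
20 Hz > fs/2 = 18 Hz, folds to fs − 20 Hz = 16 Hz.
52 Hz mod fs = 16 Hz.
16 Hz ≤ fs/2 = 18 Hz, appears at 16 Hz.
Distinct values: {8 Hz, 12 Hz, 16 Hz}.

8 Hz, 12 Hz, 16 Hz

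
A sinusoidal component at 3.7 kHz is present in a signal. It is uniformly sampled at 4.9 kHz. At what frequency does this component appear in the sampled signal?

3.7 kHz > fs/2 = 2.45 kHz, folds to fs − 3.7 kHz = 1.2 kHz.

1.2 kHz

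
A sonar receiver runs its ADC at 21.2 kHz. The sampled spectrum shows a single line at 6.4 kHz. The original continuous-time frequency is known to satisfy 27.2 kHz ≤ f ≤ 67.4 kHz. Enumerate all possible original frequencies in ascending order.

27.6 kHz, 36 kHz, 48.8 kHz, 57.2 kHz

Frequencies that alias to 6.4 kHz are k·fs ± 6.4 kHz for integer k ≥ 0.
k=0: 6.4 kHz.
k=1: 14.8 kHz, 27.6 kHz.
k=2: 36 kHz, 48.8 kHz.
k=3: 57.2 kHz, 70 kHz.
k=4: 78.4 kHz, 91.2 kHz.
Within [27.2 kHz, 67.4 kHz]: 27.6 kHz, 36 kHz, 48.8 kHz, 57.2 kHz.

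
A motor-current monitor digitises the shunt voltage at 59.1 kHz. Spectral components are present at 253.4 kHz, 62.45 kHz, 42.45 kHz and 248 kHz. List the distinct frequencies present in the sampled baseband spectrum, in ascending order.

3.35 kHz, 11.6 kHz, 16.65 kHz, 17 kHz

fs/2 = 29.55 kHz.
253.4 kHz mod fs = 17 kHz.
17 kHz ≤ fs/2 = 29.55 kHz, appears at 17 kHz.
62.45 kHz mod fs = 3.35 kHz.
3.35 kHz ≤ fs/2 = 29.55 kHz, appears at 3.35 kHz.
42.45 kHz > fs/2 = 29.55 kHz, folds to fs − 42.45 kHz = 16.65 kHz.
248 kHz mod fs = 11.6 kHz.
11.6 kHz ≤ fs/2 = 29.55 kHz, appears at 11.6 kHz.
Distinct values: {3.35 kHz, 11.6 kHz, 16.65 kHz, 17 kHz}.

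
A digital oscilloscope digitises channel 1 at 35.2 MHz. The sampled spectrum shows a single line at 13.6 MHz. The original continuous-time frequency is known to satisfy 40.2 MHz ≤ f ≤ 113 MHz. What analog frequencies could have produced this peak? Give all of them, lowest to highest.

Frequencies that alias to 13.6 MHz are k·fs ± 13.6 MHz for integer k ≥ 0.
k=0: 13.6 MHz.
k=1: 21.6 MHz, 48.8 MHz.
k=2: 56.8 MHz, 84 MHz.
k=3: 92 MHz, 119.2 MHz.
k=4: 127.2 MHz, 154.4 MHz.
Within [40.2 MHz, 113 MHz]: 48.8 MHz, 56.8 MHz, 84 MHz, 92 MHz.

48.8 MHz, 56.8 MHz, 84 MHz, 92 MHz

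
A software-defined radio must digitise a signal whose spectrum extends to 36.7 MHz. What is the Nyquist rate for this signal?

Nyquist rate = 2 × 36.7 MHz = 73.4 MHz.

73.4 MHz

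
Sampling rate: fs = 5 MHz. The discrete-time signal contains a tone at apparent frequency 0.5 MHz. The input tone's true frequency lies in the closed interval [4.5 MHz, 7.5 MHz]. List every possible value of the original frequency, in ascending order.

Frequencies that alias to 0.5 MHz are k·fs ± 0.5 MHz for integer k ≥ 0.
k=0: 0.5 MHz.
k=1: 4.5 MHz, 5.5 MHz.
k=2: 9.5 MHz, 10.5 MHz.
Within [4.5 MHz, 7.5 MHz]: 4.5 MHz, 5.5 MHz.

4.5 MHz, 5.5 MHz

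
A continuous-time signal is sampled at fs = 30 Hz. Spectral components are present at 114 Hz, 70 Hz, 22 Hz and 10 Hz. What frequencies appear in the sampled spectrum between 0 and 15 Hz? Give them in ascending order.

fs/2 = 15 Hz.
114 Hz mod fs = 24 Hz.
24 Hz > fs/2 = 15 Hz, folds to fs − 24 Hz = 6 Hz.
70 Hz mod fs = 10 Hz.
10 Hz ≤ fs/2 = 15 Hz, appears at 10 Hz.
22 Hz > fs/2 = 15 Hz, folds to fs − 22 Hz = 8 Hz.
10 Hz ≤ fs/2 = 15 Hz, passes unchanged.
Distinct values: {6 Hz, 8 Hz, 10 Hz}.

6 Hz, 8 Hz, 10 Hz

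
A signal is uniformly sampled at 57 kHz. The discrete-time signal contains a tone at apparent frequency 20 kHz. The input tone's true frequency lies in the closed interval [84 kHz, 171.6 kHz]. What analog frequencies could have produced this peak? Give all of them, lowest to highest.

94 kHz, 134 kHz, 151 kHz

Frequencies that alias to 20 kHz are k·fs ± 20 kHz for integer k ≥ 0.
k=0: 20 kHz.
k=1: 37 kHz, 77 kHz.
k=2: 94 kHz, 134 kHz.
k=3: 151 kHz, 191 kHz.
k=4: 208 kHz, 248 kHz.
Within [84 kHz, 171.6 kHz]: 94 kHz, 134 kHz, 151 kHz.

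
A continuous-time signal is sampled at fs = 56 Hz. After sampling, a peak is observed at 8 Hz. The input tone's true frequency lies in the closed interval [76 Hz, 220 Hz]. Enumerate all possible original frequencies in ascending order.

Frequencies that alias to 8 Hz are k·fs ± 8 Hz for integer k ≥ 0.
k=0: 8 Hz.
k=1: 48 Hz, 64 Hz.
k=2: 104 Hz, 120 Hz.
k=3: 160 Hz, 176 Hz.
k=4: 216 Hz, 232 Hz.
k=5: 272 Hz, 288 Hz.
Within [76 Hz, 220 Hz]: 104 Hz, 120 Hz, 160 Hz, 176 Hz, 216 Hz.

104 Hz, 120 Hz, 160 Hz, 176 Hz, 216 Hz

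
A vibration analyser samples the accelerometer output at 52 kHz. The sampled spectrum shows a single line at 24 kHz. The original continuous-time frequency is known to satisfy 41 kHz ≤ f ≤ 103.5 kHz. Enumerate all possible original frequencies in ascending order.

76 kHz, 80 kHz

Frequencies that alias to 24 kHz are k·fs ± 24 kHz for integer k ≥ 0.
k=0: 24 kHz.
k=1: 28 kHz, 76 kHz.
k=2: 80 kHz, 128 kHz.
k=3: 132 kHz, 180 kHz.
Within [41 kHz, 103.5 kHz]: 76 kHz, 80 kHz.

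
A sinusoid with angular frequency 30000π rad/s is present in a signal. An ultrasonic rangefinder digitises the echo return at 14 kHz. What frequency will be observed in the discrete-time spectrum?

ω = 30000π rad/s → f = ω/(2π) = 15000 Hz = 15 kHz.
15 kHz mod fs = 1 kHz.
1 kHz ≤ fs/2 = 7 kHz, appears at 1 kHz.

1 kHz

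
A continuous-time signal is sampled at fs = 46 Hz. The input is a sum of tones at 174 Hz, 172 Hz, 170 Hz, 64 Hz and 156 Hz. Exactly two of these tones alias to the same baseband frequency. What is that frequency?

18 Hz

fs/2 = 23 Hz.
174 Hz mod fs = 36 Hz.
36 Hz > fs/2 = 23 Hz, folds to fs − 36 Hz = 10 Hz.
172 Hz mod fs = 34 Hz.
34 Hz > fs/2 = 23 Hz, folds to fs − 34 Hz = 12 Hz.
170 Hz mod fs = 32 Hz.
32 Hz > fs/2 = 23 Hz, folds to fs − 32 Hz = 14 Hz.
64 Hz mod fs = 18 Hz.
18 Hz ≤ fs/2 = 23 Hz, appears at 18 Hz.
156 Hz mod fs = 18 Hz.
18 Hz ≤ fs/2 = 23 Hz, appears at 18 Hz.
64 Hz and 156 Hz both map to 18 Hz.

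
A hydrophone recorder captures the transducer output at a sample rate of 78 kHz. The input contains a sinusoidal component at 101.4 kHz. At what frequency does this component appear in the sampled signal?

23.4 kHz

101.4 kHz mod fs = 23.4 kHz.
23.4 kHz ≤ fs/2 = 39 kHz, appears at 23.4 kHz.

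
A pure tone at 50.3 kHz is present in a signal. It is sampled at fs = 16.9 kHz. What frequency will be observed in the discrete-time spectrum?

0.4 kHz

50.3 kHz mod fs = 16.5 kHz.
16.5 kHz > fs/2 = 8.45 kHz, folds to fs − 16.5 kHz = 0.4 kHz.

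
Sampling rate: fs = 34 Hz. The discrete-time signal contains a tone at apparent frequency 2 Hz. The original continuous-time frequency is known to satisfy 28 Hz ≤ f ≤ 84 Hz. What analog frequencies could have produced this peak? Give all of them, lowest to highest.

Frequencies that alias to 2 Hz are k·fs ± 2 Hz for integer k ≥ 0.
k=0: 2 Hz.
k=1: 32 Hz, 36 Hz.
k=2: 66 Hz, 70 Hz.
k=3: 100 Hz, 104 Hz.
Within [28 Hz, 84 Hz]: 32 Hz, 36 Hz, 66 Hz, 70 Hz.

32 Hz, 36 Hz, 66 Hz, 70 Hz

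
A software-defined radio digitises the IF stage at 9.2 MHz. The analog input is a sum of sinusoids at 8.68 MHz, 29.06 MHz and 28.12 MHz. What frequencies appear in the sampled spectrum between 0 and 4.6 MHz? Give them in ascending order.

fs/2 = 4.6 MHz.
8.68 MHz > fs/2 = 4.6 MHz, folds to fs − 8.68 MHz = 0.52 MHz.
29.06 MHz mod fs = 1.46 MHz.
1.46 MHz ≤ fs/2 = 4.6 MHz, appears at 1.46 MHz.
28.12 MHz mod fs = 0.52 MHz.
0.52 MHz ≤ fs/2 = 4.6 MHz, appears at 0.52 MHz.
Distinct values: {0.52 MHz, 1.46 MHz}.

0.52 MHz, 1.46 MHz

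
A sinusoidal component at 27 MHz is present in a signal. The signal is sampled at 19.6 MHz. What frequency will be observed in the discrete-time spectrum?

27 MHz mod fs = 7.4 MHz.
7.4 MHz ≤ fs/2 = 9.8 MHz, appears at 7.4 MHz.

7.4 MHz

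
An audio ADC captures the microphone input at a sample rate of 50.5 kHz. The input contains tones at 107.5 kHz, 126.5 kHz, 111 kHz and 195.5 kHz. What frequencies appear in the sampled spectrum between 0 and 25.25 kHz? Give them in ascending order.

fs/2 = 25.25 kHz.
107.5 kHz mod fs = 6.5 kHz.
6.5 kHz ≤ fs/2 = 25.25 kHz, appears at 6.5 kHz.
126.5 kHz mod fs = 25.5 kHz.
25.5 kHz > fs/2 = 25.25 kHz, folds to fs − 25.5 kHz = 25 kHz.
111 kHz mod fs = 10 kHz.
10 kHz ≤ fs/2 = 25.25 kHz, appears at 10 kHz.
195.5 kHz mod fs = 44 kHz.
44 kHz > fs/2 = 25.25 kHz, folds to fs − 44 kHz = 6.5 kHz.
Distinct values: {6.5 kHz, 10 kHz, 25 kHz}.

6.5 kHz, 10 kHz, 25 kHz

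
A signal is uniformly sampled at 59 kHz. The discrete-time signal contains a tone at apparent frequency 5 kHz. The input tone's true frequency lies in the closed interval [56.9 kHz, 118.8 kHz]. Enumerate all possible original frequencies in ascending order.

Frequencies that alias to 5 kHz are k·fs ± 5 kHz for integer k ≥ 0.
k=0: 5 kHz.
k=1: 54 kHz, 64 kHz.
k=2: 113 kHz, 123 kHz.
k=3: 172 kHz, 182 kHz.
Within [56.9 kHz, 118.8 kHz]: 64 kHz, 113 kHz.

64 kHz, 113 kHz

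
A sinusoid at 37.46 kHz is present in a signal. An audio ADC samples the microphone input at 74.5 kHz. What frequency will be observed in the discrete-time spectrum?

37.04 kHz

37.46 kHz > fs/2 = 37.25 kHz, folds to fs − 37.46 kHz = 37.04 kHz.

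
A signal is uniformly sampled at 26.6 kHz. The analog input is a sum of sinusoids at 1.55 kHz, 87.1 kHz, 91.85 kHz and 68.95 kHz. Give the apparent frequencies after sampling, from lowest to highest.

fs/2 = 13.3 kHz.
1.55 kHz ≤ fs/2 = 13.3 kHz, passes unchanged.
87.1 kHz mod fs = 7.3 kHz.
7.3 kHz ≤ fs/2 = 13.3 kHz, appears at 7.3 kHz.
91.85 kHz mod fs = 12.05 kHz.
12.05 kHz ≤ fs/2 = 13.3 kHz, appears at 12.05 kHz.
68.95 kHz mod fs = 15.75 kHz.
15.75 kHz > fs/2 = 13.3 kHz, folds to fs − 15.75 kHz = 10.85 kHz.
Distinct values: {1.55 kHz, 7.3 kHz, 10.85 kHz, 12.05 kHz}.

1.55 kHz, 7.3 kHz, 10.85 kHz, 12.05 kHz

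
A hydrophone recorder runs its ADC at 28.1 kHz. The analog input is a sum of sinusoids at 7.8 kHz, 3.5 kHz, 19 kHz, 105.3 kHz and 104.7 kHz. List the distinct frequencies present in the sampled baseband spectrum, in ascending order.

fs/2 = 14.05 kHz.
7.8 kHz ≤ fs/2 = 14.05 kHz, passes unchanged.
3.5 kHz ≤ fs/2 = 14.05 kHz, passes unchanged.
19 kHz > fs/2 = 14.05 kHz, folds to fs − 19 kHz = 9.1 kHz.
105.3 kHz mod fs = 21 kHz.
21 kHz > fs/2 = 14.05 kHz, folds to fs − 21 kHz = 7.1 kHz.
104.7 kHz mod fs = 20.4 kHz.
20.4 kHz > fs/2 = 14.05 kHz, folds to fs − 20.4 kHz = 7.7 kHz.
Distinct values: {3.5 kHz, 7.1 kHz, 7.7 kHz, 7.8 kHz, 9.1 kHz}.

3.5 kHz, 7.1 kHz, 7.7 kHz, 7.8 kHz, 9.1 kHz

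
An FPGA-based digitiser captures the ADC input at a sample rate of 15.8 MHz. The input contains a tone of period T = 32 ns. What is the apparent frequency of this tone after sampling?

T = 32 ns → f = 1/T = 31.25 MHz.
31.25 MHz mod fs = 15.45 MHz.
15.45 MHz > fs/2 = 7.9 MHz, folds to fs − 15.45 MHz = 0.35 MHz.

0.35 MHz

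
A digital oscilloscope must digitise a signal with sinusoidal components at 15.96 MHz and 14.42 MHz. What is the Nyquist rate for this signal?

31.92 MHz

Highest-frequency component: 15.96 MHz.
Nyquist rate = 2 × 15.96 MHz = 31.92 MHz.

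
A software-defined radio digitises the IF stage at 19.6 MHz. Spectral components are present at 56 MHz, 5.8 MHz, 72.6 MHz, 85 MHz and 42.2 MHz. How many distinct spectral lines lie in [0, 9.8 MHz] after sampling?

4

fs/2 = 9.8 MHz.
56 MHz mod fs = 16.8 MHz.
16.8 MHz > fs/2 = 9.8 MHz, folds to fs − 16.8 MHz = 2.8 MHz.
5.8 MHz ≤ fs/2 = 9.8 MHz, passes unchanged.
72.6 MHz mod fs = 13.8 MHz.
13.8 MHz > fs/2 = 9.8 MHz, folds to fs − 13.8 MHz = 5.8 MHz.
85 MHz mod fs = 6.6 MHz.
6.6 MHz ≤ fs/2 = 9.8 MHz, appears at 6.6 MHz.
42.2 MHz mod fs = 3 MHz.
3 MHz ≤ fs/2 = 9.8 MHz, appears at 3 MHz.
Distinct values: {2.8 MHz, 3 MHz, 5.8 MHz, 6.6 MHz} → 4.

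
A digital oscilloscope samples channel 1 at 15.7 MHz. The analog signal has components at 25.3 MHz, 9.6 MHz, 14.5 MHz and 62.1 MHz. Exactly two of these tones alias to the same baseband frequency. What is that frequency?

6.1 MHz

fs/2 = 7.85 MHz.
25.3 MHz mod fs = 9.6 MHz.
9.6 MHz > fs/2 = 7.85 MHz, folds to fs − 9.6 MHz = 6.1 MHz.
9.6 MHz > fs/2 = 7.85 MHz, folds to fs − 9.6 MHz = 6.1 MHz.
14.5 MHz > fs/2 = 7.85 MHz, folds to fs − 14.5 MHz = 1.2 MHz.
62.1 MHz mod fs = 15 MHz.
15 MHz > fs/2 = 7.85 MHz, folds to fs − 15 MHz = 0.7 MHz.
9.6 MHz and 25.3 MHz both map to 6.1 MHz.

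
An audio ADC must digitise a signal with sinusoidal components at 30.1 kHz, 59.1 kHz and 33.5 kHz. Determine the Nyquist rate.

Highest-frequency component: 59.1 kHz.
Nyquist rate = 2 × 59.1 kHz = 118.2 kHz.

118.2 kHz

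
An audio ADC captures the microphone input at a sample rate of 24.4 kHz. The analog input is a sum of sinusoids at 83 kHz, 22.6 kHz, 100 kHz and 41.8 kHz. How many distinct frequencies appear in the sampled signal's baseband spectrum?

4

fs/2 = 12.2 kHz.
83 kHz mod fs = 9.8 kHz.
9.8 kHz ≤ fs/2 = 12.2 kHz, appears at 9.8 kHz.
22.6 kHz > fs/2 = 12.2 kHz, folds to fs − 22.6 kHz = 1.8 kHz.
100 kHz mod fs = 2.4 kHz.
2.4 kHz ≤ fs/2 = 12.2 kHz, appears at 2.4 kHz.
41.8 kHz mod fs = 17.4 kHz.
17.4 kHz > fs/2 = 12.2 kHz, folds to fs − 17.4 kHz = 7 kHz.
Distinct values: {1.8 kHz, 2.4 kHz, 7 kHz, 9.8 kHz} → 4.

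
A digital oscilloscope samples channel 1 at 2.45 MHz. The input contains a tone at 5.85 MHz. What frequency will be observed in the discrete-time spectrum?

5.85 MHz mod fs = 0.95 MHz.
0.95 MHz ≤ fs/2 = 1.225 MHz, appears at 0.95 MHz.

0.95 MHz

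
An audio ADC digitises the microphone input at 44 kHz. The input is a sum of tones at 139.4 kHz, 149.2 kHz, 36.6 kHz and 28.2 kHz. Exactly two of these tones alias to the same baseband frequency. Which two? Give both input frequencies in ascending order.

36.6 kHz, 139.4 kHz

fs/2 = 22 kHz.
139.4 kHz mod fs = 7.4 kHz.
7.4 kHz ≤ fs/2 = 22 kHz, appears at 7.4 kHz.
149.2 kHz mod fs = 17.2 kHz.
17.2 kHz ≤ fs/2 = 22 kHz, appears at 17.2 kHz.
36.6 kHz > fs/2 = 22 kHz, folds to fs − 36.6 kHz = 7.4 kHz.
28.2 kHz > fs/2 = 22 kHz, folds to fs − 28.2 kHz = 15.8 kHz.
36.6 kHz and 139.4 kHz both map to 7.4 kHz.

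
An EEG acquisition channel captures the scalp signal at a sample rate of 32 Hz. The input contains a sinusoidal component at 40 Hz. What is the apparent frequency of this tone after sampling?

40 Hz mod fs = 8 Hz.
8 Hz ≤ fs/2 = 16 Hz, appears at 8 Hz.

8 Hz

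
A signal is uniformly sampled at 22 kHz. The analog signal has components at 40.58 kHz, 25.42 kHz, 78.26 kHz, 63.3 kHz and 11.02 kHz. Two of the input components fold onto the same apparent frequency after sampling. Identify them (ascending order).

fs/2 = 11 kHz.
40.58 kHz mod fs = 18.58 kHz.
18.58 kHz > fs/2 = 11 kHz, folds to fs − 18.58 kHz = 3.42 kHz.
25.42 kHz mod fs = 3.42 kHz.
3.42 kHz ≤ fs/2 = 11 kHz, appears at 3.42 kHz.
78.26 kHz mod fs = 12.26 kHz.
12.26 kHz > fs/2 = 11 kHz, folds to fs − 12.26 kHz = 9.74 kHz.
63.3 kHz mod fs = 19.3 kHz.
19.3 kHz > fs/2 = 11 kHz, folds to fs − 19.3 kHz = 2.7 kHz.
11.02 kHz > fs/2 = 11 kHz, folds to fs − 11.02 kHz = 10.98 kHz.
25.42 kHz and 40.58 kHz both map to 3.42 kHz.

25.42 kHz, 40.58 kHz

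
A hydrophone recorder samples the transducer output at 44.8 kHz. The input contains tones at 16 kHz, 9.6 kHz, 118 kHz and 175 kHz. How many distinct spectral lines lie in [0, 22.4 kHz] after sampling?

fs/2 = 22.4 kHz.
16 kHz ≤ fs/2 = 22.4 kHz, passes unchanged.
9.6 kHz ≤ fs/2 = 22.4 kHz, passes unchanged.
118 kHz mod fs = 28.4 kHz.
28.4 kHz > fs/2 = 22.4 kHz, folds to fs − 28.4 kHz = 16.4 kHz.
175 kHz mod fs = 40.6 kHz.
40.6 kHz > fs/2 = 22.4 kHz, folds to fs − 40.6 kHz = 4.2 kHz.
Distinct values: {4.2 kHz, 9.6 kHz, 16 kHz, 16.4 kHz} → 4.

4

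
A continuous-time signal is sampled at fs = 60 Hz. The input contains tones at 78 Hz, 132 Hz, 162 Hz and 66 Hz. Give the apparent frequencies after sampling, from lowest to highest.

6 Hz, 12 Hz, 18 Hz

fs/2 = 30 Hz.
78 Hz mod fs = 18 Hz.
18 Hz ≤ fs/2 = 30 Hz, appears at 18 Hz.
132 Hz mod fs = 12 Hz.
12 Hz ≤ fs/2 = 30 Hz, appears at 12 Hz.
162 Hz mod fs = 42 Hz.
42 Hz > fs/2 = 30 Hz, folds to fs − 42 Hz = 18 Hz.
66 Hz mod fs = 6 Hz.
6 Hz ≤ fs/2 = 30 Hz, appears at 6 Hz.
Distinct values: {6 Hz, 12 Hz, 18 Hz}.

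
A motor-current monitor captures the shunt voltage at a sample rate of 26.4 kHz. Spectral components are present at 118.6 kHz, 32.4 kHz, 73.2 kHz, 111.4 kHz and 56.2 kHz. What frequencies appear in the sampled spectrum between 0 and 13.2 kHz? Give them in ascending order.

3.4 kHz, 5.8 kHz, 6 kHz, 13 kHz

fs/2 = 13.2 kHz.
118.6 kHz mod fs = 13 kHz.
13 kHz ≤ fs/2 = 13.2 kHz, appears at 13 kHz.
32.4 kHz mod fs = 6 kHz.
6 kHz ≤ fs/2 = 13.2 kHz, appears at 6 kHz.
73.2 kHz mod fs = 20.4 kHz.
20.4 kHz > fs/2 = 13.2 kHz, folds to fs − 20.4 kHz = 6 kHz.
111.4 kHz mod fs = 5.8 kHz.
5.8 kHz ≤ fs/2 = 13.2 kHz, appears at 5.8 kHz.
56.2 kHz mod fs = 3.4 kHz.
3.4 kHz ≤ fs/2 = 13.2 kHz, appears at 3.4 kHz.
Distinct values: {3.4 kHz, 5.8 kHz, 6 kHz, 13 kHz}.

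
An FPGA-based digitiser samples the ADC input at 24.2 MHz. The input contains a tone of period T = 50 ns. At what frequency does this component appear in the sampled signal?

T = 50 ns → f = 1/T = 20 MHz.
20 MHz > fs/2 = 12.1 MHz, folds to fs − 20 MHz = 4.2 MHz.

4.2 MHz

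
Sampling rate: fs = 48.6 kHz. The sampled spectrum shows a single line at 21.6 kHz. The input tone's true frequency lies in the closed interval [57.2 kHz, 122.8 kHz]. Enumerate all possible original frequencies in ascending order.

70.2 kHz, 75.6 kHz, 118.8 kHz

Frequencies that alias to 21.6 kHz are k·fs ± 21.6 kHz for integer k ≥ 0.
k=0: 21.6 kHz.
k=1: 27 kHz, 70.2 kHz.
k=2: 75.6 kHz, 118.8 kHz.
k=3: 124.2 kHz, 167.4 kHz.
Within [57.2 kHz, 122.8 kHz]: 70.2 kHz, 75.6 kHz, 118.8 kHz.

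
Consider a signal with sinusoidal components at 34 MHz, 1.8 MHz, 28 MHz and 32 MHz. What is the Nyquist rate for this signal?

68 MHz

Highest-frequency component: 34 MHz.
Nyquist rate = 2 × 34 MHz = 68 MHz.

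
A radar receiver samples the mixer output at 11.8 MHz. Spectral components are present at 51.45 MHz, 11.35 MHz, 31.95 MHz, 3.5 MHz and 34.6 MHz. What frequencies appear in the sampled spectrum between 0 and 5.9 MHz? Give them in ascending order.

0.45 MHz, 0.8 MHz, 3.45 MHz, 3.5 MHz, 4.25 MHz

fs/2 = 5.9 MHz.
51.45 MHz mod fs = 4.25 MHz.
4.25 MHz ≤ fs/2 = 5.9 MHz, appears at 4.25 MHz.
11.35 MHz > fs/2 = 5.9 MHz, folds to fs − 11.35 MHz = 0.45 MHz.
31.95 MHz mod fs = 8.35 MHz.
8.35 MHz > fs/2 = 5.9 MHz, folds to fs − 8.35 MHz = 3.45 MHz.
3.5 MHz ≤ fs/2 = 5.9 MHz, passes unchanged.
34.6 MHz mod fs = 11 MHz.
11 MHz > fs/2 = 5.9 MHz, folds to fs − 11 MHz = 0.8 MHz.
Distinct values: {0.45 MHz, 0.8 MHz, 3.45 MHz, 3.5 MHz, 4.25 MHz}.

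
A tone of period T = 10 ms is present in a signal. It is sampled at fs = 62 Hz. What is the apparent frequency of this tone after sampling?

24 Hz

T = 10 ms → f = 1/T = 100 Hz.
100 Hz mod fs = 38 Hz.
38 Hz > fs/2 = 31 Hz, folds to fs − 38 Hz = 24 Hz.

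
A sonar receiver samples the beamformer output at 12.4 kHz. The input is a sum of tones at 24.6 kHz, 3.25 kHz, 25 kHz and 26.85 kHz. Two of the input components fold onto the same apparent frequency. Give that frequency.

fs/2 = 6.2 kHz.
24.6 kHz mod fs = 12.2 kHz.
12.2 kHz > fs/2 = 6.2 kHz, folds to fs − 12.2 kHz = 0.2 kHz.
3.25 kHz ≤ fs/2 = 6.2 kHz, passes unchanged.
25 kHz mod fs = 0.2 kHz.
0.2 kHz ≤ fs/2 = 6.2 kHz, appears at 0.2 kHz.
26.85 kHz mod fs = 2.05 kHz.
2.05 kHz ≤ fs/2 = 6.2 kHz, appears at 2.05 kHz.
24.6 kHz and 25 kHz both map to 0.2 kHz.

0.2 kHz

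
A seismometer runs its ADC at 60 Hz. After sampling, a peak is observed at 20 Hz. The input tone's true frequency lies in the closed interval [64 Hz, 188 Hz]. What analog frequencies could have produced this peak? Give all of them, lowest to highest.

Frequencies that alias to 20 Hz are k·fs ± 20 Hz for integer k ≥ 0.
k=0: 20 Hz.
k=1: 40 Hz, 80 Hz.
k=2: 100 Hz, 140 Hz.
k=3: 160 Hz, 200 Hz.
k=4: 220 Hz, 260 Hz.
Within [64 Hz, 188 Hz]: 80 Hz, 100 Hz, 140 Hz, 160 Hz.

80 Hz, 100 Hz, 140 Hz, 160 Hz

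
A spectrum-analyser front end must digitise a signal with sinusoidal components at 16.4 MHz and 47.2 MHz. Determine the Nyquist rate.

Highest-frequency component: 47.2 MHz.
Nyquist rate = 2 × 47.2 MHz = 94.4 MHz.

94.4 MHz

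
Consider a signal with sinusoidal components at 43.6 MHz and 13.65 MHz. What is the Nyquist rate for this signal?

Highest-frequency component: 43.6 MHz.
Nyquist rate = 2 × 43.6 MHz = 87.2 MHz.

87.2 MHz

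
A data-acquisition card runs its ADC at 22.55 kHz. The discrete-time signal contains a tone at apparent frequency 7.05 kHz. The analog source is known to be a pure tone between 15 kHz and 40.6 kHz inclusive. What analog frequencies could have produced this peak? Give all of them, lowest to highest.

15.5 kHz, 29.6 kHz, 38.05 kHz

Frequencies that alias to 7.05 kHz are k·fs ± 7.05 kHz for integer k ≥ 0.
k=0: 7.05 kHz.
k=1: 15.5 kHz, 29.6 kHz.
k=2: 38.05 kHz, 52.15 kHz.
k=3: 60.6 kHz, 74.7 kHz.
Within [15 kHz, 40.6 kHz]: 15.5 kHz, 29.6 kHz, 38.05 kHz.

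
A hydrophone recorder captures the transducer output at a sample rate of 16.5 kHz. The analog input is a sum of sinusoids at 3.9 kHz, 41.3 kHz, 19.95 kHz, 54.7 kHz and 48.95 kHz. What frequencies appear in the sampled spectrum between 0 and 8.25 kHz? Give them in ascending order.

0.55 kHz, 3.45 kHz, 3.9 kHz, 5.2 kHz, 8.2 kHz

fs/2 = 8.25 kHz.
3.9 kHz ≤ fs/2 = 8.25 kHz, passes unchanged.
41.3 kHz mod fs = 8.3 kHz.
8.3 kHz > fs/2 = 8.25 kHz, folds to fs − 8.3 kHz = 8.2 kHz.
19.95 kHz mod fs = 3.45 kHz.
3.45 kHz ≤ fs/2 = 8.25 kHz, appears at 3.45 kHz.
54.7 kHz mod fs = 5.2 kHz.
5.2 kHz ≤ fs/2 = 8.25 kHz, appears at 5.2 kHz.
48.95 kHz mod fs = 15.95 kHz.
15.95 kHz > fs/2 = 8.25 kHz, folds to fs − 15.95 kHz = 0.55 kHz.
Distinct values: {0.55 kHz, 3.45 kHz, 3.9 kHz, 5.2 kHz, 8.2 kHz}.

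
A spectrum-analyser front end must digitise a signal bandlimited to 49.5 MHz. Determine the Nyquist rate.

Nyquist rate = 2 × 49.5 MHz = 99 MHz.

99 MHz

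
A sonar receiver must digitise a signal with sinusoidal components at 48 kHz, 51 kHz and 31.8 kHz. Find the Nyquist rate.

Highest-frequency component: 51 kHz.
Nyquist rate = 2 × 51 kHz = 102 kHz.

102 kHz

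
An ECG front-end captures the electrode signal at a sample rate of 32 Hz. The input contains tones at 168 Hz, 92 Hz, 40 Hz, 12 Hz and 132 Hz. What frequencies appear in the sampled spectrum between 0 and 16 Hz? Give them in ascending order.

4 Hz, 8 Hz, 12 Hz

fs/2 = 16 Hz.
168 Hz mod fs = 8 Hz.
8 Hz ≤ fs/2 = 16 Hz, appears at 8 Hz.
92 Hz mod fs = 28 Hz.
28 Hz > fs/2 = 16 Hz, folds to fs − 28 Hz = 4 Hz.
40 Hz mod fs = 8 Hz.
8 Hz ≤ fs/2 = 16 Hz, appears at 8 Hz.
12 Hz ≤ fs/2 = 16 Hz, passes unchanged.
132 Hz mod fs = 4 Hz.
4 Hz ≤ fs/2 = 16 Hz, appears at 4 Hz.
Distinct values: {4 Hz, 8 Hz, 12 Hz}.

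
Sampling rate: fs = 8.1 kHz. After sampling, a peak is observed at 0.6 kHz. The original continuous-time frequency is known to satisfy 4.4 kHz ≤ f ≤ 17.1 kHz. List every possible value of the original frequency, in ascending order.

7.5 kHz, 8.7 kHz, 15.6 kHz, 16.8 kHz

Frequencies that alias to 0.6 kHz are k·fs ± 0.6 kHz for integer k ≥ 0.
k=0: 0.6 kHz.
k=1: 7.5 kHz, 8.7 kHz.
k=2: 15.6 kHz, 16.8 kHz.
k=3: 23.7 kHz, 24.9 kHz.
Within [4.4 kHz, 17.1 kHz]: 7.5 kHz, 8.7 kHz, 15.6 kHz, 16.8 kHz.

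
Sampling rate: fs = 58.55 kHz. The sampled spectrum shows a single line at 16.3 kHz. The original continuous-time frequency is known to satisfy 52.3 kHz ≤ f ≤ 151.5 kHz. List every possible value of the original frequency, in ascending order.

Frequencies that alias to 16.3 kHz are k·fs ± 16.3 kHz for integer k ≥ 0.
k=0: 16.3 kHz.
k=1: 42.25 kHz, 74.85 kHz.
k=2: 100.8 kHz, 133.4 kHz.
k=3: 159.35 kHz, 191.95 kHz.
Within [52.3 kHz, 151.5 kHz]: 74.85 kHz, 100.8 kHz, 133.4 kHz.

74.85 kHz, 100.8 kHz, 133.4 kHz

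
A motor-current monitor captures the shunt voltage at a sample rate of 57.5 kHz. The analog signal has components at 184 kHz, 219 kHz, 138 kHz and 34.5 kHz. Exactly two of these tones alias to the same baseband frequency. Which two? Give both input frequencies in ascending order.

fs/2 = 28.75 kHz.
184 kHz mod fs = 11.5 kHz.
11.5 kHz ≤ fs/2 = 28.75 kHz, appears at 11.5 kHz.
219 kHz mod fs = 46.5 kHz.
46.5 kHz > fs/2 = 28.75 kHz, folds to fs − 46.5 kHz = 11 kHz.
138 kHz mod fs = 23 kHz.
23 kHz ≤ fs/2 = 28.75 kHz, appears at 23 kHz.
34.5 kHz > fs/2 = 28.75 kHz, folds to fs − 34.5 kHz = 23 kHz.
34.5 kHz and 138 kHz both map to 23 kHz.

34.5 kHz, 138 kHz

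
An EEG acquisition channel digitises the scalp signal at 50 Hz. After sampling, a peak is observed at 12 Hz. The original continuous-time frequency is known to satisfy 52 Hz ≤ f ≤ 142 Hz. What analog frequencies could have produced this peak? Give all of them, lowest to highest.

Frequencies that alias to 12 Hz are k·fs ± 12 Hz for integer k ≥ 0.
k=0: 12 Hz.
k=1: 38 Hz, 62 Hz.
k=2: 88 Hz, 112 Hz.
k=3: 138 Hz, 162 Hz.
k=4: 188 Hz, 212 Hz.
Within [52 Hz, 142 Hz]: 62 Hz, 88 Hz, 112 Hz, 138 Hz.

62 Hz, 88 Hz, 112 Hz, 138 Hz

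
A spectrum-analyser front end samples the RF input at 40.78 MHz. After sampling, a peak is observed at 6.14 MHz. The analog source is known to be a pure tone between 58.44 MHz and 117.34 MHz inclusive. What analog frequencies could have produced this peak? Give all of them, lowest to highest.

75.42 MHz, 87.7 MHz, 116.2 MHz

Frequencies that alias to 6.14 MHz are k·fs ± 6.14 MHz for integer k ≥ 0.
k=0: 6.14 MHz.
k=1: 34.64 MHz, 46.92 MHz.
k=2: 75.42 MHz, 87.7 MHz.
k=3: 116.2 MHz, 128.48 MHz.
k=4: 156.98 MHz, 169.26 MHz.
Within [58.44 MHz, 117.34 MHz]: 75.42 MHz, 87.7 MHz, 116.2 MHz.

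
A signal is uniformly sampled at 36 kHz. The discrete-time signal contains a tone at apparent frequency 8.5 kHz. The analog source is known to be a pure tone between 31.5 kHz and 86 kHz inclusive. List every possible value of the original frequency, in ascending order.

Frequencies that alias to 8.5 kHz are k·fs ± 8.5 kHz for integer k ≥ 0.
k=0: 8.5 kHz.
k=1: 27.5 kHz, 44.5 kHz.
k=2: 63.5 kHz, 80.5 kHz.
k=3: 99.5 kHz, 116.5 kHz.
Within [31.5 kHz, 86 kHz]: 44.5 kHz, 63.5 kHz, 80.5 kHz.

44.5 kHz, 63.5 kHz, 80.5 kHz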